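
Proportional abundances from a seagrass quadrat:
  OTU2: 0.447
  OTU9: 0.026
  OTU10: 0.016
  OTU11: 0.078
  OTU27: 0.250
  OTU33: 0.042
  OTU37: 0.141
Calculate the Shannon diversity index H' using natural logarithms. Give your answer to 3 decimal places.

Each pᵢ ln pᵢ term (working shown to 5 dp, full precision carried): 0.447×(-0.80520)=-0.35992, 0.026×(-3.64966)=-0.09489, 0.016×(-4.13517)=-0.06616, 0.078×(-2.55105)=-0.19898, 0.25×(-1.38629)=-0.34657, 0.042×(-3.17009)=-0.13314, 0.141×(-1.95900)=-0.27622.
Sum = -1.47589, so H' = 1.476.

1.476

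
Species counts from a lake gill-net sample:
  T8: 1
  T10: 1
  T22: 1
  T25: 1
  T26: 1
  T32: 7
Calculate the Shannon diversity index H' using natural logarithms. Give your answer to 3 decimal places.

Total N = 1+1+1+1+1+7 = 12, so the proportions are 0.08333, 0.08333, 0.08333, 0.08333, 0.08333, 0.58333 (working shown to 5 dp, full precision carried).
Each pᵢ ln pᵢ term: 0.08333×(-2.48491)=-0.20708, 0.08333×(-2.48491)=-0.20708, 0.08333×(-2.48491)=-0.20708, 0.08333×(-2.48491)=-0.20708, 0.08333×(-2.48491)=-0.20708, 0.58333×(-0.53900)=-0.31441.
Sum = -1.34979, so H' = 1.350.

1.350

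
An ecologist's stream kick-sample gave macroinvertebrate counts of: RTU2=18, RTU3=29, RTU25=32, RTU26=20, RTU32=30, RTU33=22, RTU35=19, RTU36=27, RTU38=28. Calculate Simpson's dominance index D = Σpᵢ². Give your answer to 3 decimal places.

0.115

Total N = 18+29+32+20+30+22+19+27+28 = 225, so the proportions are 0.08, 0.128889, 0.142222, 0.088889, 0.133333, 0.097778, 0.084444, 0.12, 0.124444 (working shown to 6 dp, full precision carried).
D = 0.08² + 0.128889² + 0.142222² + 0.088889² + 0.133333² + 0.097778² + 0.084444² + 0.12² + 0.124444² = 0.006400 + 0.016612 + 0.020227 + 0.007901 + 0.017778 + 0.009560 + 0.007131 + 0.014400 + 0.015486 = 0.115496.
To 3 decimal places, D = 0.115.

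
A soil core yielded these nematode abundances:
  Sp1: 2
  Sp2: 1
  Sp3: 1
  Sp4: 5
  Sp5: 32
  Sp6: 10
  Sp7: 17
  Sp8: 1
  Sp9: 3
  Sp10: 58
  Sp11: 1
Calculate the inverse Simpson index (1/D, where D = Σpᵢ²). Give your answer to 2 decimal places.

3.56

Total N = 2+1+1+5+32+10+17+1+3+58+1 = 131, so the proportions are 0.015267, 0.007634, 0.007634, 0.038168, 0.244275, 0.076336, 0.129771, 0.007634, 0.022901, 0.442748, 0.007634 (working shown to 6 dp, full precision carried).
D = 0.015267² + 0.007634² + 0.007634² + 0.038168² + 0.244275² + 0.076336² + 0.129771² + 0.007634² + 0.022901² + 0.442748² + 0.007634² = 0.000233 + 0.000058 + 0.000058 + 0.001457 + 0.059670 + 0.005827 + 0.016841 + 0.000058 + 0.000524 + 0.196026 + 0.000058 = 0.280811.
So 1/D = 3.5611, i.e. 3.56 to 2 decimal places.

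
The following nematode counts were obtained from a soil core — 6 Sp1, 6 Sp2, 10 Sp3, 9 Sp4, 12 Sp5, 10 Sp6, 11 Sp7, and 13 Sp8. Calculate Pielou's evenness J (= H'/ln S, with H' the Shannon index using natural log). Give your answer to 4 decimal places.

0.9843

Total N = 6+6+10+9+12+10+11+13 = 77, so the proportions are 0.077922, 0.077922, 0.12987, 0.116883, 0.155844, 0.12987, 0.142857, 0.168831 (working shown to 6 dp, full precision carried).
H' = −Σ pᵢ ln pᵢ = −((-0.198861) + (-0.198861) + (-0.265094) + (-0.250899) + (-0.289699) + (-0.265094) + (-0.277987) + (-0.300326)) = 2.046820.
With S = 8 species, ln S = 2.079442, so J = 2.046820/2.079442 = 0.984312, i.e. 0.9843 to 4 decimal places.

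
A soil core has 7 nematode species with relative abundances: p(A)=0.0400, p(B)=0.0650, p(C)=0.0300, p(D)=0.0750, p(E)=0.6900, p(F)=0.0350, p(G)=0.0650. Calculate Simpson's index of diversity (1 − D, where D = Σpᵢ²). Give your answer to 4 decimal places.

D = 0.04² + 0.065² + 0.03² + 0.075² + 0.69² + 0.035² + 0.065² = 0.001600 + 0.004225 + 0.000900 + 0.005625 + 0.476100 + 0.001225 + 0.004225 = 0.493900 (working shown to 6 dp, full precision carried).
So 1 − D = 0.506100, i.e. 0.5061 to 4 decimal places.

0.5061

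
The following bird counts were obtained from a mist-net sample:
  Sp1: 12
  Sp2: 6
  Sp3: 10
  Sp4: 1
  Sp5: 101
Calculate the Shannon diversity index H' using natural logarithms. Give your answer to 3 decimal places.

Total N = 12+6+10+1+101 = 130, so the proportions are 0.09231, 0.04615, 0.07692, 0.00769, 0.77692 (working shown to 5 dp, full precision carried).
Each pᵢ ln pᵢ term: 0.09231×(-2.38263)=-0.21993, 0.04615×(-3.07577)=-0.14196, 0.07692×(-2.56495)=-0.19730, 0.00769×(-4.86753)=-0.03744, 0.77692×(-0.25241)=-0.19611.
Sum = -0.79275, so H' = 0.793.

0.793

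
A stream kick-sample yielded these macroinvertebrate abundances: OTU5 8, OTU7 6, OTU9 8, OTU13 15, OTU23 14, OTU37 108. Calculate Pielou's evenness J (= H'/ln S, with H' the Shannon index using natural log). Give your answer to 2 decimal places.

0.63

Total N = 8+6+8+15+14+108 = 159, so the proportions are 0.0503, 0.0377, 0.0503, 0.0943, 0.0881, 0.6792 (working shown to 4 dp, full precision carried).
H' = −Σ pᵢ ln pᵢ = −((-0.1504) + (-0.1237) + (-0.1504) + (-0.2227) + (-0.2139) + (-0.2627)) = 1.1239.
With S = 6 species, ln S = 1.7918, so J = 1.1239/1.7918 = 0.6272, i.e. 0.63 to 2 decimal places.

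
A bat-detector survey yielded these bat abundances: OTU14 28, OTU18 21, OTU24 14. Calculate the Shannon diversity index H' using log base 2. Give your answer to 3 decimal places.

Total N = 28+21+14 = 63, so the proportions are 0.444444, 0.333333, 0.222222 (working shown to 6 dp, full precision carried).
Each pᵢ log₂ pᵢ term: 0.444444×(-1.169925)=-0.519967, 0.333333×(-1.584963)=-0.528321, 0.222222×(-2.169925)=-0.482206.
Sum = -1.530493, so H' = 1.530.

1.530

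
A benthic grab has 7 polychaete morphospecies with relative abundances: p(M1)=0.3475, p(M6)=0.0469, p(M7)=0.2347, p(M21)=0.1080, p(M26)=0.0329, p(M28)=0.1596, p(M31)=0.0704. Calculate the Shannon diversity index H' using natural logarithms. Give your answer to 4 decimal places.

1.6834

Each pᵢ ln pᵢ term (working shown to 6 dp, full precision carried): 0.3475×(-1.056991)=-0.367304, 0.0469×(-3.059738)=-0.143502, 0.2347×(-1.449447)=-0.340185, 0.108×(-2.225624)=-0.240367, 0.0329×(-3.414283)=-0.112330, 0.1596×(-1.835085)=-0.292880, 0.0704×(-2.653562)=-0.186811.
Sum = -1.683379, so H' = 1.6834.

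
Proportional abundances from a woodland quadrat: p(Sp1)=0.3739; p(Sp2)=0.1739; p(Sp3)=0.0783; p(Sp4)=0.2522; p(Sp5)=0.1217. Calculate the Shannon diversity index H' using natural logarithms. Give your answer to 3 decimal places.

1.475

Each pᵢ ln pᵢ term (working shown to 5 dp, full precision carried): 0.3739×(-0.98377)=-0.36783, 0.1739×(-1.74927)=-0.30420, 0.0783×(-2.54721)=-0.19945, 0.2522×(-1.37753)=-0.34741, 0.1217×(-2.10620)=-0.25632.
Sum = -1.47521, so H' = 1.475.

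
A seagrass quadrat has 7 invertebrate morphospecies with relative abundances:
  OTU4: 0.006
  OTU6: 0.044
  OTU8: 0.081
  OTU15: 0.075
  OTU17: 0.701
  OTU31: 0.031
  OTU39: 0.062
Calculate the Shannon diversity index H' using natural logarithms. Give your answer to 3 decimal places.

Each pᵢ ln pᵢ term (working shown to 5 dp, full precision carried): 0.006×(-5.11600)=-0.03070, 0.044×(-3.12357)=-0.13744, 0.081×(-2.51331)=-0.20358, 0.075×(-2.59027)=-0.19427, 0.701×(-0.35525)=-0.24903, 0.031×(-3.47377)=-0.10769, 0.062×(-2.78062)=-0.17240.
Sum = -1.09509, so H' = 1.095.

1.095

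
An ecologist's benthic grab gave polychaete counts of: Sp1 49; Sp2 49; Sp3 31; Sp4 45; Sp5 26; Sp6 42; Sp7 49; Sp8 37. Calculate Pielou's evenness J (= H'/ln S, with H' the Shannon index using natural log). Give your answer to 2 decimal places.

0.99

Total N = 49+49+31+45+26+42+49+37 = 328, so the proportions are 0.1494, 0.1494, 0.0945, 0.1372, 0.0793, 0.128, 0.1494, 0.1128 (working shown to 4 dp, full precision carried).
H' = −Σ pᵢ ln pᵢ = −((-0.2840) + (-0.2840) + (-0.2230) + (-0.2725) + (-0.2009) + (-0.2632) + (-0.2840) + (-0.2462)) = 2.0578.
With S = 8 species, ln S = 2.0794, so J = 2.0578/2.0794 = 0.9896, i.e. 0.99 to 2 decimal places.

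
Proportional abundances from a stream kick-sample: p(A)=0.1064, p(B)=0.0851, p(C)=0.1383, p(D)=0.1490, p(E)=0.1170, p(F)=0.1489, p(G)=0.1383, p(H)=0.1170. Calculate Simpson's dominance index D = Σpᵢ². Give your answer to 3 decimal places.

0.129

D = 0.1064² + 0.0851² + 0.1383² + 0.149² + 0.117² + 0.1489² + 0.1383² + 0.117² = 0.01132 + 0.00724 + 0.01913 + 0.02220 + 0.01369 + 0.02217 + 0.01913 + 0.01369 = 0.12857 (working shown to 5 dp, full precision carried).
To 3 decimal places, D = 0.129.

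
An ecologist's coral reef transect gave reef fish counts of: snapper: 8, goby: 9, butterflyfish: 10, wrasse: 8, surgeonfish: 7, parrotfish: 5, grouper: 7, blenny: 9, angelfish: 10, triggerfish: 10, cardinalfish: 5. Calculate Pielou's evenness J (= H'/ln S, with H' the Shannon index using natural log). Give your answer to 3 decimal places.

0.989

Total N = 8+9+10+8+7+5+7+9+10+10+5 = 88, so the proportions are 0.09091, 0.10227, 0.11364, 0.09091, 0.07955, 0.05682, 0.07955, 0.10227, 0.11364, 0.11364, 0.05682 (working shown to 5 dp, full precision carried).
H' = −Σ pᵢ ln pᵢ = −((-0.21799) + (-0.23319) + (-0.24713) + (-0.21799) + (-0.20136) + (-0.16295) + (-0.20136) + (-0.23319) + (-0.24713) + (-0.24713) + (-0.16295)) = 2.37238.
With S = 11 species, ln S = 2.39790, so J = 2.37238/2.39790 = 0.98936, i.e. 0.989 to 3 decimal places.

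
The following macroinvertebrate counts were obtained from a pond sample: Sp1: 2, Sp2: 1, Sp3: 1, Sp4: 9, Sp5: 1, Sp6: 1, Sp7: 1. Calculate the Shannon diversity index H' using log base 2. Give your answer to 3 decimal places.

2.092

Total N = 2+1+1+9+1+1+1 = 16, so the proportions are 0.125, 0.0625, 0.0625, 0.5625, 0.0625, 0.0625, 0.0625 (working shown to 5 dp, full precision carried).
Each pᵢ log₂ pᵢ term: 0.125×(-3.00000)=-0.37500, 0.0625×(-4.00000)=-0.25000, 0.0625×(-4.00000)=-0.25000, 0.5625×(-0.83007)=-0.46692, 0.0625×(-4.00000)=-0.25000, 0.0625×(-4.00000)=-0.25000, 0.0625×(-4.00000)=-0.25000.
Sum = -2.09192, so H' = 2.092.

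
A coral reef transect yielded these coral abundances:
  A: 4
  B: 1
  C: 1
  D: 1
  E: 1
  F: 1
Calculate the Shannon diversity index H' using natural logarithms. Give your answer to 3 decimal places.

1.581

Total N = 4+1+1+1+1+1 = 9, so the proportions are 0.44444, 0.11111, 0.11111, 0.11111, 0.11111, 0.11111 (working shown to 5 dp, full precision carried).
Each pᵢ ln pᵢ term: 0.44444×(-0.81093)=-0.36041, 0.11111×(-2.19722)=-0.24414, 0.11111×(-2.19722)=-0.24414, 0.11111×(-2.19722)=-0.24414, 0.11111×(-2.19722)=-0.24414, 0.11111×(-2.19722)=-0.24414.
Sum = -1.58109, so H' = 1.581.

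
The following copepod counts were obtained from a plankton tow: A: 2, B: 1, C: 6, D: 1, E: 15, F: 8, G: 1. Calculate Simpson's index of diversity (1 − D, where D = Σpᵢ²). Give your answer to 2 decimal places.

0.71

Total N = 2+1+6+1+15+8+1 = 34, so the proportions are 0.0588, 0.0294, 0.1765, 0.0294, 0.4412, 0.2353, 0.0294 (working shown to 4 dp, full precision carried).
D = 0.0588² + 0.0294² + 0.1765² + 0.0294² + 0.4412² + 0.2353² + 0.0294² = 0.0035 + 0.0009 + 0.0311 + 0.0009 + 0.1946 + 0.0554 + 0.0009 = 0.2872.
So 1 − D = 0.7128, i.e. 0.71 to 2 decimal places.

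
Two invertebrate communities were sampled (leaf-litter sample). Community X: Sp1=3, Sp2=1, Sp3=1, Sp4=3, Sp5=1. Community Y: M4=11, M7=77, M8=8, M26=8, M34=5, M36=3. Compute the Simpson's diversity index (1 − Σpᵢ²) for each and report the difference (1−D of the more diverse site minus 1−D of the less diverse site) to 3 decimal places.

Community X: N=9, proportions 0.33333, 0.11111, 0.11111, 0.33333, 0.11111, giving 1−D = 0.74074 (working shown to 5 dp, full precision carried).
Community Y: N=112, proportions 0.09821, 0.6875, 0.07143, 0.07143, 0.04464, 0.02679, giving 1−D = 0.50478.
Difference = |0.74074 − 0.50478| = 0.23596, i.e. 0.236 to 3 decimal places.

0.236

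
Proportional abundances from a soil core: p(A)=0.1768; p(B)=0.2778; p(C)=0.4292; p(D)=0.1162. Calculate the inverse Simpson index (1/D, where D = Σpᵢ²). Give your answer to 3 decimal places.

3.266

D = 0.1768² + 0.2778² + 0.4292² + 0.1162² = 0.0312582 + 0.0771728 + 0.1842126 + 0.0135024 = 0.3061462 (working shown to 7 dp, full precision carried).
So 1/D = 3.26641, i.e. 3.266 to 3 decimal places.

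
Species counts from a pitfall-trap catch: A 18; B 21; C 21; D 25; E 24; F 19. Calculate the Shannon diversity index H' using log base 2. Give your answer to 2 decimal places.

2.58

Total N = 18+21+21+25+24+19 = 128, so the proportions are 0.1406, 0.1641, 0.1641, 0.1953, 0.1875, 0.1484 (working shown to 4 dp, full precision carried).
Each pᵢ log₂ pᵢ term: 0.1406×(-2.8301)=-0.3980, 0.1641×(-2.6077)=-0.4278, 0.1641×(-2.6077)=-0.4278, 0.1953×(-2.3561)=-0.4602, 0.1875×(-2.4150)=-0.4528, 0.1484×(-2.7521)=-0.4085.
Sum = -2.5751, so H' = 2.58.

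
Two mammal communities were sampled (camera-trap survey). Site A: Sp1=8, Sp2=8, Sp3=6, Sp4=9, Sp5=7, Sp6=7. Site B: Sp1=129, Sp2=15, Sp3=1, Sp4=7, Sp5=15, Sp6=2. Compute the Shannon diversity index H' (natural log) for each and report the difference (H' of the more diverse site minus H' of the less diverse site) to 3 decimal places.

0.933

Site A: N=45, proportions 0.17778, 0.17778, 0.13333, 0.2, 0.15556, 0.15556, giving H' = 1.78357 (working shown to 5 dp, full precision carried).
Site B: N=169, proportions 0.76331, 0.08876, 0.00592, 0.04142, 0.08876, 0.01183, giving H' = 0.85082.
Difference = |1.78357 − 0.85082| = 0.93275, i.e. 0.933 to 3 decimal places.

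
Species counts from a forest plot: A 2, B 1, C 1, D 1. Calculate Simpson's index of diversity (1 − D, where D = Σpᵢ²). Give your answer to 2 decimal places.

Total N = 2+1+1+1 = 5, so the proportions are 0.4, 0.2, 0.2, 0.2 (working shown to 4 dp, full precision carried).
D = 0.4² + 0.2² + 0.2² + 0.2² = 0.1600 + 0.0400 + 0.0400 + 0.0400 = 0.2800.
So 1 − D = 0.7200, i.e. 0.72 to 2 decimal places.

0.72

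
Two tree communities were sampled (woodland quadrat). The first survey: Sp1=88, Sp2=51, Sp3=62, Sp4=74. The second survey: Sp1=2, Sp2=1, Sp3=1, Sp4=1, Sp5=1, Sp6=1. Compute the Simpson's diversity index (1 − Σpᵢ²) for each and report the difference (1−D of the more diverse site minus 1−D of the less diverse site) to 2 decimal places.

The first survey: N=275, proportions 0.32, 0.18545, 0.22545, 0.26909, giving 1−D = 0.73997 (working shown to 5 dp, full precision carried).
The second survey: N=7, proportions 0.28571, 0.14286, 0.14286, 0.14286, 0.14286, 0.14286, giving 1−D = 0.81633.
Difference = |0.73997 − 0.81633| = 0.07636, i.e. 0.08 to 2 decimal places.

0.08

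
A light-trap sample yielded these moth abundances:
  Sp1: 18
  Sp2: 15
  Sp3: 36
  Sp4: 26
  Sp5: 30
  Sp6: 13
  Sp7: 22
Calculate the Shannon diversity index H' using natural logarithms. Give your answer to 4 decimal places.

1.8892

Total N = 18+15+36+26+30+13+22 = 160, so the proportions are 0.1125, 0.09375, 0.225, 0.1625, 0.1875, 0.08125, 0.1375 (working shown to 7 dp, full precision carried).
Each pᵢ ln pᵢ term: 0.1125×(-2.1848021)=-0.2457902, 0.09375×(-2.3671236)=-0.2219178, 0.225×(-1.4916549)=-0.3356223, 0.1625×(-1.8170773)=-0.2952751, 0.1875×(-1.6739764)=-0.3138706, 0.08125×(-2.5102245)=-0.2039557, 0.1375×(-1.9841314)=-0.2728181.
Sum = -1.8892499, so H' = 1.8892.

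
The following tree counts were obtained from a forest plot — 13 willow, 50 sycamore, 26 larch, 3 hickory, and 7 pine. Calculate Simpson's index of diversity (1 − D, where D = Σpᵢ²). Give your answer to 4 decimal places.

Total N = 13+50+26+3+7 = 99, so the proportions are 0.131313, 0.505051, 0.262626, 0.030303, 0.070707 (working shown to 6 dp, full precision carried).
D = 0.131313² + 0.505051² + 0.262626² + 0.030303² + 0.070707² = 0.017243 + 0.255076 + 0.068973 + 0.000918 + 0.004999 = 0.347209.
So 1 − D = 0.652791, i.e. 0.6528 to 4 decimal places.

0.6528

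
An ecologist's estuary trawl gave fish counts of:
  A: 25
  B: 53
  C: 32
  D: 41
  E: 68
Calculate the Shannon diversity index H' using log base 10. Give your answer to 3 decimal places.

Total N = 25+53+32+41+68 = 219, so the proportions are 0.11416, 0.24201, 0.14612, 0.18721, 0.3105 (working shown to 5 dp, full precision carried).
Each pᵢ log₁₀ pᵢ term: 0.11416×(-0.94250)=-0.10759, 0.24201×(-0.61617)=-0.14912, 0.14612×(-0.83529)=-0.12205, 0.18721×(-0.72766)=-0.13623, 0.3105×(-0.50794)=-0.15772.
Sum = -0.67271, so H' = 0.673.

0.673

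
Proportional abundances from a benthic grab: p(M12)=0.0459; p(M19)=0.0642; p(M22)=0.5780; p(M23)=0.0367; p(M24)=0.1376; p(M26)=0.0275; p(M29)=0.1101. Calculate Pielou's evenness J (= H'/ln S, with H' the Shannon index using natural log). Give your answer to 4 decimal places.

H' = −Σ pᵢ ln pᵢ = −((-0.141431) + (-0.176277) + (-0.316849) + (-0.121293) + (-0.272916) + (-0.098823) + (-0.242921)) = 1.370511 (working shown to 6 dp, full precision carried).
With S = 7 species, ln S = 1.945910, so J = 1.370511/1.945910 = 0.704303, i.e. 0.7043 to 4 decimal places.

0.7043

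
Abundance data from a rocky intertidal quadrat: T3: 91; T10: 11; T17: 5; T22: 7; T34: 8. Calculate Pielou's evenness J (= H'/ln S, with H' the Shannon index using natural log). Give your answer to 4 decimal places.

0.5649

Total N = 91+11+5+7+8 = 122, so the proportions are 0.745902, 0.090164, 0.040984, 0.057377, 0.065574 (working shown to 6 dp, full precision carried).
H' = −Σ pᵢ ln pᵢ = −((-0.218670) + (-0.216946) + (-0.130926) + (-0.163990) + (-0.178661)) = 0.909192.
With S = 5 species, ln S = 1.609438, so J = 0.909192/1.609438 = 0.564913, i.e. 0.5649 to 4 decimal places.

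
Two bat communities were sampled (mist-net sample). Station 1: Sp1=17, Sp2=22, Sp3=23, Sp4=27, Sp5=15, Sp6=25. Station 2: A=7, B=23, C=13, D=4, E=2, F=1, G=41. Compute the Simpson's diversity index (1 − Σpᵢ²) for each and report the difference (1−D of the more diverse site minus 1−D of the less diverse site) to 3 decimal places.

Station 1: N=129, proportions 0.13178, 0.17054, 0.17829, 0.2093, 0.11628, 0.1938, giving 1−D = 0.82687 (working shown to 5 dp, full precision carried).
Station 2: N=91, proportions 0.07692, 0.25275, 0.14286, 0.04396, 0.02198, 0.01099, 0.45055, giving 1−D = 0.70426.
Difference = |0.82687 − 0.70426| = 0.12261, i.e. 0.123 to 3 decimal places.

0.123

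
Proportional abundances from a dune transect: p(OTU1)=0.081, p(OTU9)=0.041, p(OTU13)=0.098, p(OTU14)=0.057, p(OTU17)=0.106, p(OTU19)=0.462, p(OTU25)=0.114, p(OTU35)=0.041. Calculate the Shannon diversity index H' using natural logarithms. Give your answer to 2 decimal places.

1.70

Each pᵢ ln pᵢ term (working shown to 4 dp, full precision carried): 0.081×(-2.5133)=-0.2036, 0.041×(-3.1942)=-0.1310, 0.098×(-2.3228)=-0.2276, 0.057×(-2.8647)=-0.1633, 0.106×(-2.2443)=-0.2379, 0.462×(-0.7722)=-0.3568, 0.114×(-2.1716)=-0.2476, 0.041×(-3.1942)=-0.1310.
Sum = -1.6986, so H' = 1.70.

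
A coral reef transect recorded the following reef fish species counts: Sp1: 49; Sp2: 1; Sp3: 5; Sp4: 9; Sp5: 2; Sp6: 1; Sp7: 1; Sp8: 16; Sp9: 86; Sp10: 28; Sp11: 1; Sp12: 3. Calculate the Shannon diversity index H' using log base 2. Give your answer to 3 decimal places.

Total N = 49+1+5+9+2+1+1+16+86+28+1+3 = 202, so the proportions are 0.24257, 0.00495, 0.02475, 0.04455, 0.0099, 0.00495, 0.00495, 0.07921, 0.42574, 0.13861, 0.00495, 0.01485 (working shown to 5 dp, full precision carried).
Each pᵢ log₂ pᵢ term: 0.24257×(-2.04350)=-0.49570, 0.00495×(-7.65821)=-0.03791, 0.02475×(-5.33628)=-0.13209, 0.04455×(-4.48829)=-0.19997, 0.0099×(-6.65821)=-0.06592, 0.00495×(-7.65821)=-0.03791, 0.00495×(-7.65821)=-0.03791, 0.07921×(-3.65821)=-0.28976, 0.42574×(-1.23195)=-0.52449, 0.13861×(-2.85086)=-0.39517, 0.00495×(-7.65821)=-0.03791, 0.01485×(-6.07325)=-0.09020.
Sum = -2.34495, so H' = 2.345.

2.345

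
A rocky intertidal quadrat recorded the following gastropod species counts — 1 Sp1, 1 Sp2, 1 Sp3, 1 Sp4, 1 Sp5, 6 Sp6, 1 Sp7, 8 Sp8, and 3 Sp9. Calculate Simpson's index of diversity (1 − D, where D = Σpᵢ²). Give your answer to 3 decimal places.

0.783

Total N = 1+1+1+1+1+6+1+8+3 = 23, so the proportions are 0.04348, 0.04348, 0.04348, 0.04348, 0.04348, 0.26087, 0.04348, 0.34783, 0.13043 (working shown to 5 dp, full precision carried).
D = 0.04348² + 0.04348² + 0.04348² + 0.04348² + 0.04348² + 0.26087² + 0.04348² + 0.34783² + 0.13043² = 0.00189 + 0.00189 + 0.00189 + 0.00189 + 0.00189 + 0.06805 + 0.00189 + 0.12098 + 0.01701 = 0.21739.
So 1 − D = 0.78261, i.e. 0.783 to 3 decimal places.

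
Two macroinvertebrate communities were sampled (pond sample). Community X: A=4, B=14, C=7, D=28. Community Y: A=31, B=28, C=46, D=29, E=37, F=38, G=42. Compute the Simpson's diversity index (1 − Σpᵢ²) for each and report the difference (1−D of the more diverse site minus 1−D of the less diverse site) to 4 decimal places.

Community X: N=53, proportions 0.0754717, 0.2641509, 0.1320755, 0.5283019, giving 1−D = 0.6279815 (working shown to 7 dp, full precision carried).
Community Y: N=251, proportions 0.123506, 0.1115538, 0.1832669, 0.1155378, 0.1474104, 0.1513944, 0.1673307, giving 1−D = 0.8527166.
Difference = |0.6279815 − 0.8527166| = 0.2247351, i.e. 0.2247 to 4 decimal places.

0.2247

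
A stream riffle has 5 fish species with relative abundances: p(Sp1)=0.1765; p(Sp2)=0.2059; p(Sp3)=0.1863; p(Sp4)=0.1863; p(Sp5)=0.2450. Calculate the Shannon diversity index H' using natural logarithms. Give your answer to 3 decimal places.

Each pᵢ ln pᵢ term (working shown to 5 dp, full precision carried): 0.1765×(-1.73443)=-0.30613, 0.2059×(-1.58036)=-0.32540, 0.1863×(-1.68040)=-0.31306, 0.1863×(-1.68040)=-0.31306, 0.245×(-1.40650)=-0.34459.
Sum = -1.60223, so H' = 1.602.

1.602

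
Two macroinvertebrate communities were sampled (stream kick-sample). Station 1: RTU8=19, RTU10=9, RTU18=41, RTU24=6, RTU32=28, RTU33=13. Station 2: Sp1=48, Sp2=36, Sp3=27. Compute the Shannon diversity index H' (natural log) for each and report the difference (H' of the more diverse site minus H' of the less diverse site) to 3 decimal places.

Station 1: N=116, proportions 0.163793, 0.077586, 0.353448, 0.051724, 0.241379, 0.112069, giving H' = 1.603828 (working shown to 6 dp, full precision carried).
Station 2: N=111, proportions 0.432432, 0.324324, 0.243243, giving H' = 1.071585.
Difference = |1.603828 − 1.071585| = 0.532243, i.e. 0.532 to 3 decimal places.

0.532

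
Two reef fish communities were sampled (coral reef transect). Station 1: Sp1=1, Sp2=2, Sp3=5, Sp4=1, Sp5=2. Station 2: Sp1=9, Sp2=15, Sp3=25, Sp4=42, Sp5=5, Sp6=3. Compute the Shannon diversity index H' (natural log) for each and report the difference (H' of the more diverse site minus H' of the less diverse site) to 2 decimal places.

Station 1: N=11, proportions 0.0909, 0.1818, 0.4545, 0.0909, 0.1818, giving H' = 1.4143 (working shown to 4 dp, full precision carried).
Station 2: N=99, proportions 0.0909, 0.1515, 0.2525, 0.4242, 0.0505, 0.0303, giving H' = 1.4720.
Difference = |1.4143 − 1.4720| = 0.0577, i.e. 0.06 to 2 decimal places.

0.06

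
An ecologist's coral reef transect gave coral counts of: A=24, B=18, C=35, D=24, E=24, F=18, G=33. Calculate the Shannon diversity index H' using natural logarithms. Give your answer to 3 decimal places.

Total N = 24+18+35+24+24+18+33 = 176, so the proportions are 0.13636, 0.10227, 0.19886, 0.13636, 0.13636, 0.10227, 0.1875 (working shown to 5 dp, full precision carried).
Each pᵢ ln pᵢ term: 0.13636×(-1.99243)=-0.27170, 0.10227×(-2.28011)=-0.23319, 0.19886×(-1.61514)=-0.32119, 0.13636×(-1.99243)=-0.27170, 0.13636×(-1.99243)=-0.27170, 0.10227×(-2.28011)=-0.23319, 0.1875×(-1.67398)=-0.31387.
Sum = -1.91653, so H' = 1.917.

1.917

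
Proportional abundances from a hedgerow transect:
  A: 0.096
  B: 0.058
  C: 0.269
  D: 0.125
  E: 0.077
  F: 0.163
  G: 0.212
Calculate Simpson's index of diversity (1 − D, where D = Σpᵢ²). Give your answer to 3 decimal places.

D = 0.096² + 0.058² + 0.269² + 0.125² + 0.077² + 0.163² + 0.212² = 0.00922 + 0.00336 + 0.07236 + 0.01562 + 0.00593 + 0.02657 + 0.04494 = 0.17801 (working shown to 5 dp, full precision carried).
So 1 − D = 0.82199, i.e. 0.822 to 3 decimal places.

0.822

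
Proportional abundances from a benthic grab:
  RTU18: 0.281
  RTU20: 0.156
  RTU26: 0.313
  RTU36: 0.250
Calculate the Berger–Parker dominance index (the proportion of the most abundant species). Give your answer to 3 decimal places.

0.313

The largest proportion is 0.313, i.e. d = 0.313 to 3 decimal places.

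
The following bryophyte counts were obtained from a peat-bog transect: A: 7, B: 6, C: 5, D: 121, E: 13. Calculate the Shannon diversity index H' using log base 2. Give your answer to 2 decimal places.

1.12

Total N = 7+6+5+121+13 = 152, so the proportions are 0.0461, 0.0395, 0.0329, 0.7961, 0.0855 (working shown to 4 dp, full precision carried).
Each pᵢ log₂ pᵢ term: 0.0461×(-4.4406)=-0.2045, 0.0395×(-4.6630)=-0.1841, 0.0329×(-4.9260)=-0.1620, 0.7961×(-0.3291)=-0.2620, 0.0855×(-3.5475)=-0.3034.
Sum = -1.1160, so H' = 1.12.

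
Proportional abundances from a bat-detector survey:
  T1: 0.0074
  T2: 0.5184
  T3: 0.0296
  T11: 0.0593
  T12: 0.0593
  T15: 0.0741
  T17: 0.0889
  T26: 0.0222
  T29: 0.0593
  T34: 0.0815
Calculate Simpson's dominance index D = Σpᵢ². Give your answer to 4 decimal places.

0.3007

D = 0.0074² + 0.5184² + 0.0296² + 0.0593² + 0.0593² + 0.0741² + 0.0889² + 0.0222² + 0.0593² + 0.0815² = 0.000055 + 0.268739 + 0.000876 + 0.003516 + 0.003516 + 0.005491 + 0.007903 + 0.000493 + 0.003516 + 0.006642 = 0.300748 (working shown to 6 dp, full precision carried).
To 4 decimal places, D = 0.3007.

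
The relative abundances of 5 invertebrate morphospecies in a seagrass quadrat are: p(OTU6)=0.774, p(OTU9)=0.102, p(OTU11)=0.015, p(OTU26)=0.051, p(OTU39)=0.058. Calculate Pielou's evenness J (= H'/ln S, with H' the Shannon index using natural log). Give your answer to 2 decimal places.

0.50

H' = −Σ pᵢ ln pᵢ = −((-0.1983) + (-0.2328) + (-0.0630) + (-0.1518) + (-0.1651)) = 0.8110 (working shown to 4 dp, full precision carried).
With S = 5 species, ln S = 1.6094, so J = 0.8110/1.6094 = 0.5039, i.e. 0.50 to 2 decimal places.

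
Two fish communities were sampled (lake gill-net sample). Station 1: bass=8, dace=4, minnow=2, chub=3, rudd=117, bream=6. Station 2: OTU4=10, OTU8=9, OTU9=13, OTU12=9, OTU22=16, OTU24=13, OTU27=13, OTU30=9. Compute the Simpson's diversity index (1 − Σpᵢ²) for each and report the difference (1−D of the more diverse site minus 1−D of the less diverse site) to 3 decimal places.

0.574

Station 1: N=140, proportions 0.05714, 0.02857, 0.01429, 0.02143, 0.83571, 0.04286, giving 1−D = 0.29500 (working shown to 5 dp, full precision carried).
Station 2: N=92, proportions 0.1087, 0.09783, 0.1413, 0.09783, 0.17391, 0.1413, 0.1413, 0.09783, giving 1−D = 0.86933.
Difference = |0.29500 − 0.86933| = 0.57433, i.e. 0.574 to 3 decimal places.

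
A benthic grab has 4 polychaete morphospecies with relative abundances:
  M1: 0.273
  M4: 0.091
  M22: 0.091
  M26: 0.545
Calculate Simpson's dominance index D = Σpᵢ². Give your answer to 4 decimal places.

D = 0.273² + 0.091² + 0.091² + 0.545² = 0.074529 + 0.008281 + 0.008281 + 0.297025 = 0.388116 (working shown to 6 dp, full precision carried).
To 4 decimal places, D = 0.3881.

0.3881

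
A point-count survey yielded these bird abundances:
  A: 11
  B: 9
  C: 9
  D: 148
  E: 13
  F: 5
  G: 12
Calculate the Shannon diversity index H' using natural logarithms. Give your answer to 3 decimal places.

Total N = 11+9+9+148+13+5+12 = 207, so the proportions are 0.05314, 0.04348, 0.04348, 0.71498, 0.0628, 0.02415, 0.05797 (working shown to 5 dp, full precision carried).
Each pᵢ ln pᵢ term: 0.05314×(-2.93482)=-0.15596, 0.04348×(-3.13549)=-0.13633, 0.04348×(-3.13549)=-0.13633, 0.71498×(-0.33551)=-0.23988, 0.0628×(-2.76777)=-0.17382, 0.02415×(-3.72328)=-0.08993, 0.05797×(-2.84781)=-0.16509.
Sum = -1.09733, so H' = 1.097.

1.097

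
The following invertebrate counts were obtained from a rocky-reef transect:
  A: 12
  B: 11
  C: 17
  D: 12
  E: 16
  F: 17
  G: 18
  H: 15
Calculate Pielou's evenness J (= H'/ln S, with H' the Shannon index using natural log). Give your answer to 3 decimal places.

Total N = 12+11+17+12+16+17+18+15 = 118, so the proportions are 0.10169, 0.09322, 0.14407, 0.10169, 0.13559, 0.14407, 0.15254, 0.12712 (working shown to 5 dp, full precision carried).
H' = −Σ pᵢ ln pᵢ = −((-0.23245) + (-0.22119) + (-0.27913) + (-0.23245) + (-0.27093) + (-0.27913) + (-0.28683) + (-0.26220)) = 2.06431.
With S = 8 species, ln S = 2.07944, so J = 2.06431/2.07944 = 0.99272, i.e. 0.993 to 3 decimal places.

0.993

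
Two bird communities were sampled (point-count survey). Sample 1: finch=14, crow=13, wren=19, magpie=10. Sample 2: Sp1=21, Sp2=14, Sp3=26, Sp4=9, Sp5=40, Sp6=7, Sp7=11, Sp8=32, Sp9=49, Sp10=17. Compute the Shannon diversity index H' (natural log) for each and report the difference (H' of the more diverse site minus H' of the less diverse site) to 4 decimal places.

Sample 1: N=56, proportions 0.25, 0.232143, 0.339286, 0.178571, giving H' = 1.359971 (working shown to 6 dp, full precision carried).
Sample 2: N=226, proportions 0.09292, 0.061947, 0.115044, 0.039823, 0.176991, 0.030973, 0.048673, 0.141593, 0.216814, 0.075221, giving H' = 2.134305.
Difference = |1.359971 − 2.134305| = 0.774334, i.e. 0.7743 to 4 decimal places.

0.7743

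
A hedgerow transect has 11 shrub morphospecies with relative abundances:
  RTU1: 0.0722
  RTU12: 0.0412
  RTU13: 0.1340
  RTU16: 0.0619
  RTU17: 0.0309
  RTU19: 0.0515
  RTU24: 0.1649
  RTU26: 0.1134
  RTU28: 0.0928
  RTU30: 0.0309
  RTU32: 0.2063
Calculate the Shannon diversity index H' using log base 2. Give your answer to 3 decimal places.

Each pᵢ log₂ pᵢ term (working shown to 5 dp, full precision carried): 0.0722×(-3.79186)=-0.27377, 0.0412×(-4.60121)=-0.18957, 0.134×(-2.89970)=-0.38856, 0.0619×(-4.01392)=-0.24846, 0.0309×(-5.01625)=-0.15500, 0.0515×(-4.27928)=-0.22038, 0.1649×(-2.60034)=-0.42880, 0.1134×(-3.14051)=-0.35613, 0.0928×(-3.42973)=-0.31828, 0.0309×(-5.01625)=-0.15500, 0.2063×(-2.27718)=-0.46978.
Sum = -3.20374, so H' = 3.204.

3.204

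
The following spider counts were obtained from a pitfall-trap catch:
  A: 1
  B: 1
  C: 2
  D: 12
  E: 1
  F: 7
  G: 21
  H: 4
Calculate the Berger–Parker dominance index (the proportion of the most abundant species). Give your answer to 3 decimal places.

0.429

Total N = 1+1+2+12+1+7+21+4 = 49, so the proportions are 0.02041, 0.02041, 0.04082, 0.2449, 0.02041, 0.14286, 0.42857, 0.08163 (working shown to 5 dp, full precision carried).
The largest proportion is 0.42857, i.e. d = 0.429 to 3 decimal places.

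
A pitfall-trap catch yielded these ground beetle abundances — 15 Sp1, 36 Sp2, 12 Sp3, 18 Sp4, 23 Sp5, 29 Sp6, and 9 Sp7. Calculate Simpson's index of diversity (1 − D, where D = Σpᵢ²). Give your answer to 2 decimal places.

0.83

Total N = 15+36+12+18+23+29+9 = 142, so the proportions are 0.1056, 0.2535, 0.0845, 0.1268, 0.162, 0.2042, 0.0634 (working shown to 4 dp, full precision carried).
D = 0.1056² + 0.2535² + 0.0845² + 0.1268² + 0.162² + 0.2042² + 0.0634² = 0.0112 + 0.0643 + 0.0071 + 0.0161 + 0.0262 + 0.0417 + 0.0040 = 0.1706.
So 1 − D = 0.8294, i.e. 0.83 to 2 decimal places.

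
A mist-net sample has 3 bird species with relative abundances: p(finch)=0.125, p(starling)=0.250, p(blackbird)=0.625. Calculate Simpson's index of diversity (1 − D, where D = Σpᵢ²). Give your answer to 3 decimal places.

0.531

D = 0.125² + 0.25² + 0.625² = 0.01562 + 0.06250 + 0.39062 = 0.46875 (working shown to 5 dp, full precision carried).
So 1 − D = 0.53125, i.e. 0.531 to 3 decimal places.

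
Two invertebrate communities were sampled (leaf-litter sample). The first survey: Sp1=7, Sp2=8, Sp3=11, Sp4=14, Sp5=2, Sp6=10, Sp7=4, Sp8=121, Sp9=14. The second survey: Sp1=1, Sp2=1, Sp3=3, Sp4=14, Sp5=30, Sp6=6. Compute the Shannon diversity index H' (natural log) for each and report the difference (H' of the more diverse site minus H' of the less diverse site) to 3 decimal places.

The first survey: N=191, proportions 0.03665, 0.04188, 0.05759, 0.0733, 0.01047, 0.05236, 0.02094, 0.63351, 0.0733, giving H' = 1.37387 (working shown to 5 dp, full precision carried).
The second survey: N=55, proportions 0.01818, 0.01818, 0.05455, 0.25455, 0.54545, 0.10909, giving H' = 1.22499.
Difference = |1.37387 − 1.22499| = 0.14888, i.e. 0.149 to 3 decimal places.

0.149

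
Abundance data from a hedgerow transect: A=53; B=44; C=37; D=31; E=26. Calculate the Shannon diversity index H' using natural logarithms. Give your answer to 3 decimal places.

1.578

Total N = 53+44+37+31+26 = 191, so the proportions are 0.27749, 0.23037, 0.19372, 0.1623, 0.13613 (working shown to 5 dp, full precision carried).
Each pᵢ ln pᵢ term: 0.27749×(-1.28198)=-0.35573, 0.23037×(-1.46808)=-0.33820, 0.19372×(-1.64136)=-0.31796, 0.1623×(-1.81829)=-0.29511, 0.13613×(-1.99418)=-0.27146.
Sum = -1.57846, so H' = 1.578.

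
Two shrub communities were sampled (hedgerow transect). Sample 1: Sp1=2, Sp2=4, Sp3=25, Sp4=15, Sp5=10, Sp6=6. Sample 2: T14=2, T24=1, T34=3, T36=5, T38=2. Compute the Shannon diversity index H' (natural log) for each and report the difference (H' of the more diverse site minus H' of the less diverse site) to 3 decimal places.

0.038

Sample 1: N=62, proportions 0.03226, 0.06452, 0.40323, 0.24194, 0.16129, 0.09677, giving H' = 1.51745 (working shown to 5 dp, full precision carried).
Sample 2: N=13, proportions 0.15385, 0.07692, 0.23077, 0.38462, 0.15385, giving H' = 1.47913.
Difference = |1.51745 − 1.47913| = 0.03832, i.e. 0.038 to 3 decimal places.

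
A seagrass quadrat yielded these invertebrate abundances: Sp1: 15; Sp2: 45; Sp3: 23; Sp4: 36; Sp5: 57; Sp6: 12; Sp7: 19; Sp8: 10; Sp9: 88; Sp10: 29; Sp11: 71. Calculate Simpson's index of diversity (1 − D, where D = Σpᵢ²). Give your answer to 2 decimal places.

Total N = 15+45+23+36+57+12+19+10+88+29+71 = 405, so the proportions are 0.037, 0.1111, 0.0568, 0.0889, 0.1407, 0.0296, 0.0469, 0.0247, 0.2173, 0.0716, 0.1753 (working shown to 4 dp, full precision carried).
D = 0.037² + 0.1111² + 0.0568² + 0.0889² + 0.1407² + 0.0296² + 0.0469² + 0.0247² + 0.2173² + 0.0716² + 0.1753² = 0.0014 + 0.0123 + 0.0032 + 0.0079 + 0.0198 + 0.0009 + 0.0022 + 0.0006 + 0.0472 + 0.0051 + 0.0307 = 0.1314.
So 1 − D = 0.8686, i.e. 0.87 to 2 decimal places.

0.87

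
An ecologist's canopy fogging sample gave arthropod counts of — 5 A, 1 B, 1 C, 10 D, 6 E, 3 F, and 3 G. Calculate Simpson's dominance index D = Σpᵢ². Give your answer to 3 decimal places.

Total N = 5+1+1+10+6+3+3 = 29, so the proportions are 0.17241, 0.03448, 0.03448, 0.34483, 0.2069, 0.10345, 0.10345 (working shown to 5 dp, full precision carried).
D = 0.17241² + 0.03448² + 0.03448² + 0.34483² + 0.2069² + 0.10345² + 0.10345² = 0.02973 + 0.00119 + 0.00119 + 0.11891 + 0.04281 + 0.01070 + 0.01070 = 0.21522.
To 3 decimal places, D = 0.215.

0.215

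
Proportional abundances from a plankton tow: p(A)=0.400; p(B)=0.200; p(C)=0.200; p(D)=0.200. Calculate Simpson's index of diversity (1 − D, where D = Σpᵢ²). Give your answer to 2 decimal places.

D = 0.4² + 0.2² + 0.2² + 0.2² = 0.1600 + 0.0400 + 0.0400 + 0.0400 = 0.2800 (working shown to 4 dp, full precision carried).
So 1 − D = 0.7200, i.e. 0.72 to 2 decimal places.

0.72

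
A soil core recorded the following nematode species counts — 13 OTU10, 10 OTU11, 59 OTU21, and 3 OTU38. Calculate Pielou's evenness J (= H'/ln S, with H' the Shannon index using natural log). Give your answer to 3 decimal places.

Total N = 13+10+59+3 = 85, so the proportions are 0.15294, 0.11765, 0.69412, 0.03529 (working shown to 5 dp, full precision carried).
H' = −Σ pᵢ ln pᵢ = −((-0.28718) + (-0.25177) + (-0.25343) + (-0.11802)) = 0.91041.
With S = 4 species, ln S = 1.38629, so J = 0.91041/1.38629 = 0.65672, i.e. 0.657 to 3 decimal places.

0.657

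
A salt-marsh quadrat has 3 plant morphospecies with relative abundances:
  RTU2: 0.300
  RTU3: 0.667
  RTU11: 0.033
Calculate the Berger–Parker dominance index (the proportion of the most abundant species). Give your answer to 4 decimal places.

0.6670

The largest proportion is 0.667, i.e. d = 0.6670 to 4 decimal places.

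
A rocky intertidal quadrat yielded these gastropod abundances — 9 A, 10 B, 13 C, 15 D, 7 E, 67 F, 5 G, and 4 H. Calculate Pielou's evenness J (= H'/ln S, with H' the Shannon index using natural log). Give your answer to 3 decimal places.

0.766

Total N = 9+10+13+15+7+67+5+4 = 130, so the proportions are 0.06923, 0.07692, 0.1, 0.11538, 0.05385, 0.51538, 0.03846, 0.03077 (working shown to 5 dp, full precision carried).
H' = −Σ pᵢ ln pᵢ = −((-0.18487) + (-0.19730) + (-0.23026) + (-0.24917) + (-0.15732) + (-0.34162) + (-0.12531) + (-0.10712)) = 1.59296.
With S = 8 species, ln S = 2.07944, so J = 1.59296/2.07944 = 0.76605, i.e. 0.766 to 3 decimal places.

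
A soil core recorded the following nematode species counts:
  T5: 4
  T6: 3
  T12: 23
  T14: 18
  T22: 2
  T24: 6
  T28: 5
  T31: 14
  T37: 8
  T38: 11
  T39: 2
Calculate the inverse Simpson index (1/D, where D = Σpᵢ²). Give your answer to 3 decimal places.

6.940

Total N = 4+3+23+18+2+6+5+14+8+11+2 = 96, so the proportions are 0.0416667, 0.03125, 0.2395833, 0.1875, 0.0208333, 0.0625, 0.0520833, 0.1458333, 0.0833333, 0.1145833, 0.0208333 (working shown to 7 dp, full precision carried).
D = 0.0416667² + 0.03125² + 0.2395833² + 0.1875² + 0.0208333² + 0.0625² + 0.0520833² + 0.1458333² + 0.0833333² + 0.1145833² + 0.0208333² = 0.0017361 + 0.0009766 + 0.0574002 + 0.0351562 + 0.0004340 + 0.0039062 + 0.0027127 + 0.0212674 + 0.0069444 + 0.0131293 + 0.0004340 = 0.1440972.
So 1/D = 6.93976, i.e. 6.940 to 3 decimal places.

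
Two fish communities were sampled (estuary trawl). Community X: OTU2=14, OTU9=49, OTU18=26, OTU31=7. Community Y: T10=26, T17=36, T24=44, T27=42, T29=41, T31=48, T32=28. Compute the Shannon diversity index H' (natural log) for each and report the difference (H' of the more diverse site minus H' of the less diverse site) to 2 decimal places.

Community X: N=96, proportions 0.1458, 0.5104, 0.2708, 0.0729, giving H' = 1.1687 (working shown to 4 dp, full precision carried).
Community Y: N=265, proportions 0.0981, 0.1358, 0.166, 0.1585, 0.1547, 0.1811, 0.1057, giving H' = 1.9247.
Difference = |1.1687 − 1.9247| = 0.7560, i.e. 0.76 to 2 decimal places.

0.76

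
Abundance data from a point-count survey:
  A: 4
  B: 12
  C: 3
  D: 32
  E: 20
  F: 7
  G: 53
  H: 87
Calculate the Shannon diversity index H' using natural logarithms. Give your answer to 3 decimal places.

Total N = 4+12+3+32+20+7+53+87 = 218, so the proportions are 0.01835, 0.05505, 0.01376, 0.14679, 0.09174, 0.03211, 0.24312, 0.39908 (working shown to 5 dp, full precision carried).
Each pᵢ ln pᵢ term: 0.01835×(-3.99820)=-0.07336, 0.05505×(-2.89959)=-0.15961, 0.01376×(-4.28588)=-0.05898, 0.14679×(-1.91876)=-0.28165, 0.09174×(-2.38876)=-0.21915, 0.03211×(-3.43858)=-0.11041, 0.24312×(-1.41420)=-0.34382, 0.39908×(-0.91859)=-0.36659.
Sum = -1.61358, so H' = 1.614.

1.614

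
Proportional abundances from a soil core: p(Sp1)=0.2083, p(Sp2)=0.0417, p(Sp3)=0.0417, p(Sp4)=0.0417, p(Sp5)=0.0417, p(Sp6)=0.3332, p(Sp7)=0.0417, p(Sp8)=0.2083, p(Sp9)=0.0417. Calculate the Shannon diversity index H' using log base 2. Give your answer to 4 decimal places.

Each pᵢ log₂ pᵢ term (working shown to 6 dp, full precision carried): 0.2083×(-2.263265)=-0.471438, 0.0417×(-4.583809)=-0.191145, 0.0417×(-4.583809)=-0.191145, 0.0417×(-4.583809)=-0.191145, 0.0417×(-4.583809)=-0.191145, 0.3332×(-1.585540)=-0.528302, 0.0417×(-4.583809)=-0.191145, 0.2083×(-2.263265)=-0.471438, 0.0417×(-4.583809)=-0.191145.
Sum = -2.618047, so H' = 2.6180.

2.6180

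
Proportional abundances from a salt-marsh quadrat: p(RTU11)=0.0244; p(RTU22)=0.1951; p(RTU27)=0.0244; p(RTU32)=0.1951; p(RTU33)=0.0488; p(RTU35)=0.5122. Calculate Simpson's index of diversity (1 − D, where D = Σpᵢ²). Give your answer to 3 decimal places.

D = 0.0244² + 0.1951² + 0.0244² + 0.1951² + 0.0488² + 0.5122² = 0.00060 + 0.03806 + 0.00060 + 0.03806 + 0.00238 + 0.26235 = 0.34205 (working shown to 5 dp, full precision carried).
So 1 − D = 0.65795, i.e. 0.658 to 3 decimal places.

0.658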